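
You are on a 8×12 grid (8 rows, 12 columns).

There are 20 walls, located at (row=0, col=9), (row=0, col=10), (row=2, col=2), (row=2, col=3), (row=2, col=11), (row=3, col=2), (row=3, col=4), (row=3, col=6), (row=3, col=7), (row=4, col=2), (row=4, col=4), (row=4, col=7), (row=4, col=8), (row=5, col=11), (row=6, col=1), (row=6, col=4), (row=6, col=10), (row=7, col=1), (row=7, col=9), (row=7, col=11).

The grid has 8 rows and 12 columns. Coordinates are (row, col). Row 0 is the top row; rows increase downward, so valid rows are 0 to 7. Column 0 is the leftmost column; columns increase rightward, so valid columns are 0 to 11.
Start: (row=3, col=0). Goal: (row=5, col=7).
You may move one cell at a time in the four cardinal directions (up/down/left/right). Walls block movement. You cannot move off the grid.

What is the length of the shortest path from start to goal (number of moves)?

BFS from (row=3, col=0) until reaching (row=5, col=7):
  Distance 0: (row=3, col=0)
  Distance 1: (row=2, col=0), (row=3, col=1), (row=4, col=0)
  Distance 2: (row=1, col=0), (row=2, col=1), (row=4, col=1), (row=5, col=0)
  Distance 3: (row=0, col=0), (row=1, col=1), (row=5, col=1), (row=6, col=0)
  Distance 4: (row=0, col=1), (row=1, col=2), (row=5, col=2), (row=7, col=0)
  Distance 5: (row=0, col=2), (row=1, col=3), (row=5, col=3), (row=6, col=2)
  Distance 6: (row=0, col=3), (row=1, col=4), (row=4, col=3), (row=5, col=4), (row=6, col=3), (row=7, col=2)
  Distance 7: (row=0, col=4), (row=1, col=5), (row=2, col=4), (row=3, col=3), (row=5, col=5), (row=7, col=3)
  Distance 8: (row=0, col=5), (row=1, col=6), (row=2, col=5), (row=4, col=5), (row=5, col=6), (row=6, col=5), (row=7, col=4)
  Distance 9: (row=0, col=6), (row=1, col=7), (row=2, col=6), (row=3, col=5), (row=4, col=6), (row=5, col=7), (row=6, col=6), (row=7, col=5)  <- goal reached here
One shortest path (9 moves): (row=3, col=0) -> (row=3, col=1) -> (row=4, col=1) -> (row=5, col=1) -> (row=5, col=2) -> (row=5, col=3) -> (row=5, col=4) -> (row=5, col=5) -> (row=5, col=6) -> (row=5, col=7)

Answer: Shortest path length: 9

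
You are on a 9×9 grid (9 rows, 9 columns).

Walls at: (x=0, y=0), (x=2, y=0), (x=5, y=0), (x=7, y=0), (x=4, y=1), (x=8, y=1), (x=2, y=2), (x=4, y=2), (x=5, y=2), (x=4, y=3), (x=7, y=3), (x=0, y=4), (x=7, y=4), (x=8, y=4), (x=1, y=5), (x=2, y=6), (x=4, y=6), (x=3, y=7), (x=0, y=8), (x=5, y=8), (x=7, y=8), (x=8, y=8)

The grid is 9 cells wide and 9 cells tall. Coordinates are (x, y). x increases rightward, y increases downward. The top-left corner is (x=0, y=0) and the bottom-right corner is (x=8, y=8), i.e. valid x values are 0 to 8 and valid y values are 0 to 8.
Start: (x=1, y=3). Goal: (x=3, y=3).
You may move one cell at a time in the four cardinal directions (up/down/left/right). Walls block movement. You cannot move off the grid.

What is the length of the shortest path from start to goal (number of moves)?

BFS from (x=1, y=3) until reaching (x=3, y=3):
  Distance 0: (x=1, y=3)
  Distance 1: (x=1, y=2), (x=0, y=3), (x=2, y=3), (x=1, y=4)
  Distance 2: (x=1, y=1), (x=0, y=2), (x=3, y=3), (x=2, y=4)  <- goal reached here
One shortest path (2 moves): (x=1, y=3) -> (x=2, y=3) -> (x=3, y=3)

Answer: Shortest path length: 2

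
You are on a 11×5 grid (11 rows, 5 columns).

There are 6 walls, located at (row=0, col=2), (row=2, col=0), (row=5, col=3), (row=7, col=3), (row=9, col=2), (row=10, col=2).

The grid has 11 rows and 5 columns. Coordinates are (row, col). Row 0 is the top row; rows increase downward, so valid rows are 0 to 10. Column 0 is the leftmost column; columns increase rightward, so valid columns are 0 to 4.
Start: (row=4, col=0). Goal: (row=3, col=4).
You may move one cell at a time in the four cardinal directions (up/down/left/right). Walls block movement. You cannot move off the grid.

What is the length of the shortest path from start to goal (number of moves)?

Answer: Shortest path length: 5

Derivation:
BFS from (row=4, col=0) until reaching (row=3, col=4):
  Distance 0: (row=4, col=0)
  Distance 1: (row=3, col=0), (row=4, col=1), (row=5, col=0)
  Distance 2: (row=3, col=1), (row=4, col=2), (row=5, col=1), (row=6, col=0)
  Distance 3: (row=2, col=1), (row=3, col=2), (row=4, col=3), (row=5, col=2), (row=6, col=1), (row=7, col=0)
  Distance 4: (row=1, col=1), (row=2, col=2), (row=3, col=3), (row=4, col=4), (row=6, col=2), (row=7, col=1), (row=8, col=0)
  Distance 5: (row=0, col=1), (row=1, col=0), (row=1, col=2), (row=2, col=3), (row=3, col=4), (row=5, col=4), (row=6, col=3), (row=7, col=2), (row=8, col=1), (row=9, col=0)  <- goal reached here
One shortest path (5 moves): (row=4, col=0) -> (row=4, col=1) -> (row=4, col=2) -> (row=4, col=3) -> (row=4, col=4) -> (row=3, col=4)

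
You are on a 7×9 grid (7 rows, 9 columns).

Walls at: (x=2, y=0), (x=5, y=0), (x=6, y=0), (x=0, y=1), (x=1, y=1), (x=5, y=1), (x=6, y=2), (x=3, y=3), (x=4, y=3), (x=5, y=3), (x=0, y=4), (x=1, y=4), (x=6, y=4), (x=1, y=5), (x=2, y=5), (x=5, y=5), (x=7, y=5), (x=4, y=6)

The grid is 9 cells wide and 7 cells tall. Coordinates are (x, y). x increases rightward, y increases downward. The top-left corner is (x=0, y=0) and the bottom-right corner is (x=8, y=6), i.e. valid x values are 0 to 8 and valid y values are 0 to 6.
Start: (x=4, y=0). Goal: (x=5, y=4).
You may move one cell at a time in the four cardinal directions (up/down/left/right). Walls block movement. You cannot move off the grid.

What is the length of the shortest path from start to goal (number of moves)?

BFS from (x=4, y=0) until reaching (x=5, y=4):
  Distance 0: (x=4, y=0)
  Distance 1: (x=3, y=0), (x=4, y=1)
  Distance 2: (x=3, y=1), (x=4, y=2)
  Distance 3: (x=2, y=1), (x=3, y=2), (x=5, y=2)
  Distance 4: (x=2, y=2)
  Distance 5: (x=1, y=2), (x=2, y=3)
  Distance 6: (x=0, y=2), (x=1, y=3), (x=2, y=4)
  Distance 7: (x=0, y=3), (x=3, y=4)
  Distance 8: (x=4, y=4), (x=3, y=5)
  Distance 9: (x=5, y=4), (x=4, y=5), (x=3, y=6)  <- goal reached here
One shortest path (9 moves): (x=4, y=0) -> (x=3, y=0) -> (x=3, y=1) -> (x=2, y=1) -> (x=2, y=2) -> (x=2, y=3) -> (x=2, y=4) -> (x=3, y=4) -> (x=4, y=4) -> (x=5, y=4)

Answer: Shortest path length: 9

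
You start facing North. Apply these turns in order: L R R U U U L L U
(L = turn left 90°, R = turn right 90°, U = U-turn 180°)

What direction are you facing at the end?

Answer: Final heading: West

Derivation:
Start: North
  L (left (90° counter-clockwise)) -> West
  R (right (90° clockwise)) -> North
  R (right (90° clockwise)) -> East
  U (U-turn (180°)) -> West
  U (U-turn (180°)) -> East
  U (U-turn (180°)) -> West
  L (left (90° counter-clockwise)) -> South
  L (left (90° counter-clockwise)) -> East
  U (U-turn (180°)) -> West
Final: West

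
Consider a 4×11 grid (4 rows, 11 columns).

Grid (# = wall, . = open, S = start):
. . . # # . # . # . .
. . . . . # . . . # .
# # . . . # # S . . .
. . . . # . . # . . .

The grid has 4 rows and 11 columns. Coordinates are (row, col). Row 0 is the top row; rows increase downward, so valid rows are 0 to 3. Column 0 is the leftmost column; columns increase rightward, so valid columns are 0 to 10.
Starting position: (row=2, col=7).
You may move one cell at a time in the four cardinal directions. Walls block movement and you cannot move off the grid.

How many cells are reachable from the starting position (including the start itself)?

Answer: Reachable cells: 14

Derivation:
BFS flood-fill from (row=2, col=7):
  Distance 0: (row=2, col=7)
  Distance 1: (row=1, col=7), (row=2, col=8)
  Distance 2: (row=0, col=7), (row=1, col=6), (row=1, col=8), (row=2, col=9), (row=3, col=8)
  Distance 3: (row=2, col=10), (row=3, col=9)
  Distance 4: (row=1, col=10), (row=3, col=10)
  Distance 5: (row=0, col=10)
  Distance 6: (row=0, col=9)
Total reachable: 14 (grid has 32 open cells total)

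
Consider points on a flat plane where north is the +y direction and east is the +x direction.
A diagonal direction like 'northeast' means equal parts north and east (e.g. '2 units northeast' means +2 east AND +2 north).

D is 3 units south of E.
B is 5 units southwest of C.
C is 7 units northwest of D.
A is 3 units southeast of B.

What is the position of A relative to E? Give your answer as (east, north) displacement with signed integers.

Place E at the origin (east=0, north=0).
  D is 3 units south of E: delta (east=+0, north=-3); D at (east=0, north=-3).
  C is 7 units northwest of D: delta (east=-7, north=+7); C at (east=-7, north=4).
  B is 5 units southwest of C: delta (east=-5, north=-5); B at (east=-12, north=-1).
  A is 3 units southeast of B: delta (east=+3, north=-3); A at (east=-9, north=-4).
Therefore A relative to E: (east=-9, north=-4).

Answer: A is at (east=-9, north=-4) relative to E.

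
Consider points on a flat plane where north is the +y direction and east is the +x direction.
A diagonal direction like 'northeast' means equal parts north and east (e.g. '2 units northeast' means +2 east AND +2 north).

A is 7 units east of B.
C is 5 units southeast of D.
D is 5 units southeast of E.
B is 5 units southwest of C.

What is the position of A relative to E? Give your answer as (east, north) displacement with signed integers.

Place E at the origin (east=0, north=0).
  D is 5 units southeast of E: delta (east=+5, north=-5); D at (east=5, north=-5).
  C is 5 units southeast of D: delta (east=+5, north=-5); C at (east=10, north=-10).
  B is 5 units southwest of C: delta (east=-5, north=-5); B at (east=5, north=-15).
  A is 7 units east of B: delta (east=+7, north=+0); A at (east=12, north=-15).
Therefore A relative to E: (east=12, north=-15).

Answer: A is at (east=12, north=-15) relative to E.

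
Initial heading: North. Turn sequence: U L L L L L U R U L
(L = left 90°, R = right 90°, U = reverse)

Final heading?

Answer: Final heading: East

Derivation:
Start: North
  U (U-turn (180°)) -> South
  L (left (90° counter-clockwise)) -> East
  L (left (90° counter-clockwise)) -> North
  L (left (90° counter-clockwise)) -> West
  L (left (90° counter-clockwise)) -> South
  L (left (90° counter-clockwise)) -> East
  U (U-turn (180°)) -> West
  R (right (90° clockwise)) -> North
  U (U-turn (180°)) -> South
  L (left (90° counter-clockwise)) -> East
Final: East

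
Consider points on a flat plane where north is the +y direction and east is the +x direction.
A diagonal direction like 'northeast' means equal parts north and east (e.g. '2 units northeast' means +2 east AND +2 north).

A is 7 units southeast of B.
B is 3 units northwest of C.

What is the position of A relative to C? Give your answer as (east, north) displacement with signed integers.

Answer: A is at (east=4, north=-4) relative to C.

Derivation:
Place C at the origin (east=0, north=0).
  B is 3 units northwest of C: delta (east=-3, north=+3); B at (east=-3, north=3).
  A is 7 units southeast of B: delta (east=+7, north=-7); A at (east=4, north=-4).
Therefore A relative to C: (east=4, north=-4).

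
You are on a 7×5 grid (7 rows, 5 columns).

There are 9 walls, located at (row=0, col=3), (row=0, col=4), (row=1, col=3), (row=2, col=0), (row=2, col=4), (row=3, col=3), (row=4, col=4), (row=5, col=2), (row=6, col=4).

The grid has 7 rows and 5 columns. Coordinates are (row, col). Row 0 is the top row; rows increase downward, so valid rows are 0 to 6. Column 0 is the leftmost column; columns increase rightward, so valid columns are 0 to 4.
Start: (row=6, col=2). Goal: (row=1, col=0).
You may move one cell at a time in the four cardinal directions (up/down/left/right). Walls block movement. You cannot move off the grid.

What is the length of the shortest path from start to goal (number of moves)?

BFS from (row=6, col=2) until reaching (row=1, col=0):
  Distance 0: (row=6, col=2)
  Distance 1: (row=6, col=1), (row=6, col=3)
  Distance 2: (row=5, col=1), (row=5, col=3), (row=6, col=0)
  Distance 3: (row=4, col=1), (row=4, col=3), (row=5, col=0), (row=5, col=4)
  Distance 4: (row=3, col=1), (row=4, col=0), (row=4, col=2)
  Distance 5: (row=2, col=1), (row=3, col=0), (row=3, col=2)
  Distance 6: (row=1, col=1), (row=2, col=2)
  Distance 7: (row=0, col=1), (row=1, col=0), (row=1, col=2), (row=2, col=3)  <- goal reached here
One shortest path (7 moves): (row=6, col=2) -> (row=6, col=1) -> (row=5, col=1) -> (row=4, col=1) -> (row=3, col=1) -> (row=2, col=1) -> (row=1, col=1) -> (row=1, col=0)

Answer: Shortest path length: 7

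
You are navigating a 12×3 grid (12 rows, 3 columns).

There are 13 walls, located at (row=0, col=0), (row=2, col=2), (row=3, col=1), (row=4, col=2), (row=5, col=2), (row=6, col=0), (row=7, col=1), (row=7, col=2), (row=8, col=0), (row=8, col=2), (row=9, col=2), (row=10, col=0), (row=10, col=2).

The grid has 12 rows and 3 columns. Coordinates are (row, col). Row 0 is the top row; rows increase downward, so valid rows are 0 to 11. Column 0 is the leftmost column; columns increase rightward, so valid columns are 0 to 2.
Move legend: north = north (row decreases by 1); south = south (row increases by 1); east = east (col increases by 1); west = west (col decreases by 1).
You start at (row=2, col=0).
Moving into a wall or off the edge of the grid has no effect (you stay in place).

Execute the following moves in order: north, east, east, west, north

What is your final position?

Answer: Final position: (row=0, col=1)

Derivation:
Start: (row=2, col=0)
  north (north): (row=2, col=0) -> (row=1, col=0)
  east (east): (row=1, col=0) -> (row=1, col=1)
  east (east): (row=1, col=1) -> (row=1, col=2)
  west (west): (row=1, col=2) -> (row=1, col=1)
  north (north): (row=1, col=1) -> (row=0, col=1)
Final: (row=0, col=1)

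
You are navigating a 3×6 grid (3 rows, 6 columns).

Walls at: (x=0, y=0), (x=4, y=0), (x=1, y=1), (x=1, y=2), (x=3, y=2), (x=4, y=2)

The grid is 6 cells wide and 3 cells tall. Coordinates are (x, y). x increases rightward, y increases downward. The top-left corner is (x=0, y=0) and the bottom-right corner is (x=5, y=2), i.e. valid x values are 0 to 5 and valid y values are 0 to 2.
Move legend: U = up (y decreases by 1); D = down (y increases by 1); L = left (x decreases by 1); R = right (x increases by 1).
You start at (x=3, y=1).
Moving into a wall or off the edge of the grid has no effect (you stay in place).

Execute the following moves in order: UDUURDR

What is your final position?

Answer: Final position: (x=4, y=1)

Derivation:
Start: (x=3, y=1)
  U (up): (x=3, y=1) -> (x=3, y=0)
  D (down): (x=3, y=0) -> (x=3, y=1)
  U (up): (x=3, y=1) -> (x=3, y=0)
  U (up): blocked, stay at (x=3, y=0)
  R (right): blocked, stay at (x=3, y=0)
  D (down): (x=3, y=0) -> (x=3, y=1)
  R (right): (x=3, y=1) -> (x=4, y=1)
Final: (x=4, y=1)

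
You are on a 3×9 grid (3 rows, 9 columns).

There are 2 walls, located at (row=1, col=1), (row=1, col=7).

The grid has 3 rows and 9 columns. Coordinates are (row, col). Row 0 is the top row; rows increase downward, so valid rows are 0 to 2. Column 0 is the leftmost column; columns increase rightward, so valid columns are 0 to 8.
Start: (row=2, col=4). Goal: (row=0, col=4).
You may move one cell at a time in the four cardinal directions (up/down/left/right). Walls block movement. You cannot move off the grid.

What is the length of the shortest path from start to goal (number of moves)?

BFS from (row=2, col=4) until reaching (row=0, col=4):
  Distance 0: (row=2, col=4)
  Distance 1: (row=1, col=4), (row=2, col=3), (row=2, col=5)
  Distance 2: (row=0, col=4), (row=1, col=3), (row=1, col=5), (row=2, col=2), (row=2, col=6)  <- goal reached here
One shortest path (2 moves): (row=2, col=4) -> (row=1, col=4) -> (row=0, col=4)

Answer: Shortest path length: 2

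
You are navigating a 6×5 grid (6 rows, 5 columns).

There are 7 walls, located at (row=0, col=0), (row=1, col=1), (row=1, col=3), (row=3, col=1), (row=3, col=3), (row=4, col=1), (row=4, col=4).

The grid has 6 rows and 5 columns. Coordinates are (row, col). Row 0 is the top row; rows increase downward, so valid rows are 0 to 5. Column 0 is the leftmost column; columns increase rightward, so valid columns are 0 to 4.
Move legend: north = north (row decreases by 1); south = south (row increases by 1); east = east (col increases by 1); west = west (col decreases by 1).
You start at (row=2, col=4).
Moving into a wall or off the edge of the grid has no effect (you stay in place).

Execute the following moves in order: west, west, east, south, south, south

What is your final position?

Answer: Final position: (row=2, col=3)

Derivation:
Start: (row=2, col=4)
  west (west): (row=2, col=4) -> (row=2, col=3)
  west (west): (row=2, col=3) -> (row=2, col=2)
  east (east): (row=2, col=2) -> (row=2, col=3)
  [×3]south (south): blocked, stay at (row=2, col=3)
Final: (row=2, col=3)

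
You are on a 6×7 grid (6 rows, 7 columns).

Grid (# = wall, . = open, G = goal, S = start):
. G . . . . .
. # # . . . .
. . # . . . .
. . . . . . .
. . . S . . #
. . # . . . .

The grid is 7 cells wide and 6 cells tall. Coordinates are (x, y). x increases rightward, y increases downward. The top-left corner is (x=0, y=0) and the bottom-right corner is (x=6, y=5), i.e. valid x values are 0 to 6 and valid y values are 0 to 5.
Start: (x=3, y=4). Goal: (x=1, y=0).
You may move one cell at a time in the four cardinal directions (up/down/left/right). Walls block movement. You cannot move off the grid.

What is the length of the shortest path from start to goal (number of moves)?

BFS from (x=3, y=4) until reaching (x=1, y=0):
  Distance 0: (x=3, y=4)
  Distance 1: (x=3, y=3), (x=2, y=4), (x=4, y=4), (x=3, y=5)
  Distance 2: (x=3, y=2), (x=2, y=3), (x=4, y=3), (x=1, y=4), (x=5, y=4), (x=4, y=5)
  Distance 3: (x=3, y=1), (x=4, y=2), (x=1, y=3), (x=5, y=3), (x=0, y=4), (x=1, y=5), (x=5, y=5)
  Distance 4: (x=3, y=0), (x=4, y=1), (x=1, y=2), (x=5, y=2), (x=0, y=3), (x=6, y=3), (x=0, y=5), (x=6, y=5)
  Distance 5: (x=2, y=0), (x=4, y=0), (x=5, y=1), (x=0, y=2), (x=6, y=2)
  Distance 6: (x=1, y=0), (x=5, y=0), (x=0, y=1), (x=6, y=1)  <- goal reached here
One shortest path (6 moves): (x=3, y=4) -> (x=3, y=3) -> (x=3, y=2) -> (x=3, y=1) -> (x=3, y=0) -> (x=2, y=0) -> (x=1, y=0)

Answer: Shortest path length: 6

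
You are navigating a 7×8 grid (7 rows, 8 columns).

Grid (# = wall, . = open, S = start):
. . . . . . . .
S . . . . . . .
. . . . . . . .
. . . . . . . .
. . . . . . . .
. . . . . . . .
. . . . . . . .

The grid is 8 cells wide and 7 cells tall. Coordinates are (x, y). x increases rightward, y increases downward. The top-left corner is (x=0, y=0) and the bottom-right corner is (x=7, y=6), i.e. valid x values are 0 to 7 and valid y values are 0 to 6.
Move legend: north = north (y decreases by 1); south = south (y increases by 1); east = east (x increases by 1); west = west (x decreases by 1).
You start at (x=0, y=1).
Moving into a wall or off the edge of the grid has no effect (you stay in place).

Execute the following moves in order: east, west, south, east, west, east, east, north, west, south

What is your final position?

Start: (x=0, y=1)
  east (east): (x=0, y=1) -> (x=1, y=1)
  west (west): (x=1, y=1) -> (x=0, y=1)
  south (south): (x=0, y=1) -> (x=0, y=2)
  east (east): (x=0, y=2) -> (x=1, y=2)
  west (west): (x=1, y=2) -> (x=0, y=2)
  east (east): (x=0, y=2) -> (x=1, y=2)
  east (east): (x=1, y=2) -> (x=2, y=2)
  north (north): (x=2, y=2) -> (x=2, y=1)
  west (west): (x=2, y=1) -> (x=1, y=1)
  south (south): (x=1, y=1) -> (x=1, y=2)
Final: (x=1, y=2)

Answer: Final position: (x=1, y=2)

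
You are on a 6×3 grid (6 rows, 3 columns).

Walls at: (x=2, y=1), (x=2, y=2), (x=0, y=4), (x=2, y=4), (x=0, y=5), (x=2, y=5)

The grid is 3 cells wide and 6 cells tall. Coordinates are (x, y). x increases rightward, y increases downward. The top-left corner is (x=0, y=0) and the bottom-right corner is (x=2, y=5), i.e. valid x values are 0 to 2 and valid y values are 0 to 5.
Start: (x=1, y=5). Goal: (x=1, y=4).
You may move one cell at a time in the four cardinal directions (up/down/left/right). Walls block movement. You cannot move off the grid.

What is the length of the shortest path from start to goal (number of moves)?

Answer: Shortest path length: 1

Derivation:
BFS from (x=1, y=5) until reaching (x=1, y=4):
  Distance 0: (x=1, y=5)
  Distance 1: (x=1, y=4)  <- goal reached here
One shortest path (1 moves): (x=1, y=5) -> (x=1, y=4)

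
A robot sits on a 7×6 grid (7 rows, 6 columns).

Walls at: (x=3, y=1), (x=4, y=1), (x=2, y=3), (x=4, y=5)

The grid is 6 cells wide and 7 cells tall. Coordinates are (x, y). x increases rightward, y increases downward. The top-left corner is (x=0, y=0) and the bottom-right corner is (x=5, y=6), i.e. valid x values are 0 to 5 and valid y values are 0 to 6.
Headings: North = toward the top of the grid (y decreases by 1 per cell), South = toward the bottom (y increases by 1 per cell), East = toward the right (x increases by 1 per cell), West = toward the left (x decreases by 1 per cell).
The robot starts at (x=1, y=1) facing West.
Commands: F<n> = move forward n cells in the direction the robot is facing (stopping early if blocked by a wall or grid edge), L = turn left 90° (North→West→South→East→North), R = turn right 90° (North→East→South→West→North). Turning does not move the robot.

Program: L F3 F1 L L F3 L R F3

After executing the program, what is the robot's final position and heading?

Start: (x=1, y=1), facing West
  L: turn left, now facing South
  F3: move forward 3, now at (x=1, y=4)
  F1: move forward 1, now at (x=1, y=5)
  L: turn left, now facing East
  L: turn left, now facing North
  F3: move forward 3, now at (x=1, y=2)
  L: turn left, now facing West
  R: turn right, now facing North
  F3: move forward 2/3 (blocked), now at (x=1, y=0)
Final: (x=1, y=0), facing North

Answer: Final position: (x=1, y=0), facing North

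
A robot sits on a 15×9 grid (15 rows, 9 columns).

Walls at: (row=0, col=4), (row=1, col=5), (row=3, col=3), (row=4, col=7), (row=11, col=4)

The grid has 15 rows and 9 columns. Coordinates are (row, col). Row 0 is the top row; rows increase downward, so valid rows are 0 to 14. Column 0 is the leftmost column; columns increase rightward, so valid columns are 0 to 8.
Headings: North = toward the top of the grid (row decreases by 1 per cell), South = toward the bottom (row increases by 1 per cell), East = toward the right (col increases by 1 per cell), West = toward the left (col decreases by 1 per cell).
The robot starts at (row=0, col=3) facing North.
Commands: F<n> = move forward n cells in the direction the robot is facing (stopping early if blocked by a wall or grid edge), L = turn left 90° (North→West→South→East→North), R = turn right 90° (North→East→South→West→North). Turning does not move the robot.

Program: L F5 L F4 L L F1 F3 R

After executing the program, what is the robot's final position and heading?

Start: (row=0, col=3), facing North
  L: turn left, now facing West
  F5: move forward 3/5 (blocked), now at (row=0, col=0)
  L: turn left, now facing South
  F4: move forward 4, now at (row=4, col=0)
  L: turn left, now facing East
  L: turn left, now facing North
  F1: move forward 1, now at (row=3, col=0)
  F3: move forward 3, now at (row=0, col=0)
  R: turn right, now facing East
Final: (row=0, col=0), facing East

Answer: Final position: (row=0, col=0), facing East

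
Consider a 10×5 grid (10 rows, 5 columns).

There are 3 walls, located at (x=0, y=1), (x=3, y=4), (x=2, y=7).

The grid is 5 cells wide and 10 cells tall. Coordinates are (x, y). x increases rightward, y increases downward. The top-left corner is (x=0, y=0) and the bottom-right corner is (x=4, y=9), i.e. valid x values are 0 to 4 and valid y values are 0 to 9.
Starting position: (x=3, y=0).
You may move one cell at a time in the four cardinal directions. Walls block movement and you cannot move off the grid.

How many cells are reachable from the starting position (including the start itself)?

Answer: Reachable cells: 47

Derivation:
BFS flood-fill from (x=3, y=0):
  Distance 0: (x=3, y=0)
  Distance 1: (x=2, y=0), (x=4, y=0), (x=3, y=1)
  Distance 2: (x=1, y=0), (x=2, y=1), (x=4, y=1), (x=3, y=2)
  Distance 3: (x=0, y=0), (x=1, y=1), (x=2, y=2), (x=4, y=2), (x=3, y=3)
  Distance 4: (x=1, y=2), (x=2, y=3), (x=4, y=3)
  Distance 5: (x=0, y=2), (x=1, y=3), (x=2, y=4), (x=4, y=4)
  Distance 6: (x=0, y=3), (x=1, y=4), (x=2, y=5), (x=4, y=5)
  Distance 7: (x=0, y=4), (x=1, y=5), (x=3, y=5), (x=2, y=6), (x=4, y=6)
  Distance 8: (x=0, y=5), (x=1, y=6), (x=3, y=6), (x=4, y=7)
  Distance 9: (x=0, y=6), (x=1, y=7), (x=3, y=7), (x=4, y=8)
  Distance 10: (x=0, y=7), (x=1, y=8), (x=3, y=8), (x=4, y=9)
  Distance 11: (x=0, y=8), (x=2, y=8), (x=1, y=9), (x=3, y=9)
  Distance 12: (x=0, y=9), (x=2, y=9)
Total reachable: 47 (grid has 47 open cells total)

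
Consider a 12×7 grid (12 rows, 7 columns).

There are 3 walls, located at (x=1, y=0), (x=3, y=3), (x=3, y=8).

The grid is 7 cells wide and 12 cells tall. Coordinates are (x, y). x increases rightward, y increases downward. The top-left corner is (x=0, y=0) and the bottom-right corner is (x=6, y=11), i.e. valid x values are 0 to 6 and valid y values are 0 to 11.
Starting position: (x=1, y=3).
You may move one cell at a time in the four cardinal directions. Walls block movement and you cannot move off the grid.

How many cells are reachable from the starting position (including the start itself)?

Answer: Reachable cells: 81

Derivation:
BFS flood-fill from (x=1, y=3):
  Distance 0: (x=1, y=3)
  Distance 1: (x=1, y=2), (x=0, y=3), (x=2, y=3), (x=1, y=4)
  Distance 2: (x=1, y=1), (x=0, y=2), (x=2, y=2), (x=0, y=4), (x=2, y=4), (x=1, y=5)
  Distance 3: (x=0, y=1), (x=2, y=1), (x=3, y=2), (x=3, y=4), (x=0, y=5), (x=2, y=5), (x=1, y=6)
  Distance 4: (x=0, y=0), (x=2, y=0), (x=3, y=1), (x=4, y=2), (x=4, y=4), (x=3, y=5), (x=0, y=6), (x=2, y=6), (x=1, y=7)
  Distance 5: (x=3, y=0), (x=4, y=1), (x=5, y=2), (x=4, y=3), (x=5, y=4), (x=4, y=5), (x=3, y=6), (x=0, y=7), (x=2, y=7), (x=1, y=8)
  Distance 6: (x=4, y=0), (x=5, y=1), (x=6, y=2), (x=5, y=3), (x=6, y=4), (x=5, y=5), (x=4, y=6), (x=3, y=7), (x=0, y=8), (x=2, y=8), (x=1, y=9)
  Distance 7: (x=5, y=0), (x=6, y=1), (x=6, y=3), (x=6, y=5), (x=5, y=6), (x=4, y=7), (x=0, y=9), (x=2, y=9), (x=1, y=10)
  Distance 8: (x=6, y=0), (x=6, y=6), (x=5, y=7), (x=4, y=8), (x=3, y=9), (x=0, y=10), (x=2, y=10), (x=1, y=11)
  Distance 9: (x=6, y=7), (x=5, y=8), (x=4, y=9), (x=3, y=10), (x=0, y=11), (x=2, y=11)
  Distance 10: (x=6, y=8), (x=5, y=9), (x=4, y=10), (x=3, y=11)
  Distance 11: (x=6, y=9), (x=5, y=10), (x=4, y=11)
  Distance 12: (x=6, y=10), (x=5, y=11)
  Distance 13: (x=6, y=11)
Total reachable: 81 (grid has 81 open cells total)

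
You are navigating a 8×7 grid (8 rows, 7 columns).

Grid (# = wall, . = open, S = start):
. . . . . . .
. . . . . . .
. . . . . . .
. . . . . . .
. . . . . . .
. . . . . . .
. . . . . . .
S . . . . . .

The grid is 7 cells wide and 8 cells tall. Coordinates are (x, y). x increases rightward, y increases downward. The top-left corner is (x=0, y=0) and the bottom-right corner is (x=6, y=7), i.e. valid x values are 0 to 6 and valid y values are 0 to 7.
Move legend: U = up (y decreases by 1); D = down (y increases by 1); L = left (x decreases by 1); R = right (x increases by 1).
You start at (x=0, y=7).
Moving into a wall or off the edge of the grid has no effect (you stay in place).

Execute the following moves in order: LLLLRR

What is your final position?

Answer: Final position: (x=2, y=7)

Derivation:
Start: (x=0, y=7)
  [×4]L (left): blocked, stay at (x=0, y=7)
  R (right): (x=0, y=7) -> (x=1, y=7)
  R (right): (x=1, y=7) -> (x=2, y=7)
Final: (x=2, y=7)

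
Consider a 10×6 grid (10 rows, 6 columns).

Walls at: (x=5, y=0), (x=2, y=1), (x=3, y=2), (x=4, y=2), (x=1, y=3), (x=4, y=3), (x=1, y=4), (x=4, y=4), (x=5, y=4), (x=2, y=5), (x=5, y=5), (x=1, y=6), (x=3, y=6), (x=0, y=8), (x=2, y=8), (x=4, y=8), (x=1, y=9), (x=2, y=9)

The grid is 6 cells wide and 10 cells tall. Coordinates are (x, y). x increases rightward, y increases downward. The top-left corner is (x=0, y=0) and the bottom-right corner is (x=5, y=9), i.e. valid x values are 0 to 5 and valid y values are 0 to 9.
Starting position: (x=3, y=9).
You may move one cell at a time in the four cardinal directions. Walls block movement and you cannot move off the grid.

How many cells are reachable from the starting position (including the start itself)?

BFS flood-fill from (x=3, y=9):
  Distance 0: (x=3, y=9)
  Distance 1: (x=3, y=8), (x=4, y=9)
  Distance 2: (x=3, y=7), (x=5, y=9)
  Distance 3: (x=2, y=7), (x=4, y=7), (x=5, y=8)
  Distance 4: (x=2, y=6), (x=4, y=6), (x=1, y=7), (x=5, y=7)
  Distance 5: (x=4, y=5), (x=5, y=6), (x=0, y=7), (x=1, y=8)
  Distance 6: (x=3, y=5), (x=0, y=6)
  Distance 7: (x=3, y=4), (x=0, y=5)
  Distance 8: (x=3, y=3), (x=0, y=4), (x=2, y=4), (x=1, y=5)
  Distance 9: (x=0, y=3), (x=2, y=3)
  Distance 10: (x=0, y=2), (x=2, y=2)
  Distance 11: (x=0, y=1), (x=1, y=2)
  Distance 12: (x=0, y=0), (x=1, y=1)
  Distance 13: (x=1, y=0)
  Distance 14: (x=2, y=0)
  Distance 15: (x=3, y=0)
  Distance 16: (x=4, y=0), (x=3, y=1)
  Distance 17: (x=4, y=1)
  Distance 18: (x=5, y=1)
  Distance 19: (x=5, y=2)
  Distance 20: (x=5, y=3)
Total reachable: 41 (grid has 42 open cells total)

Answer: Reachable cells: 41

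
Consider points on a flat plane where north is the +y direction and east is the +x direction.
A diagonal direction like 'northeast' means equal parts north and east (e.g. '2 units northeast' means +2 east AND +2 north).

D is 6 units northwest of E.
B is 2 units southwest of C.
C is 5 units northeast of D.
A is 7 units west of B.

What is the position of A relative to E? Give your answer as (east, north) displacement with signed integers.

Place E at the origin (east=0, north=0).
  D is 6 units northwest of E: delta (east=-6, north=+6); D at (east=-6, north=6).
  C is 5 units northeast of D: delta (east=+5, north=+5); C at (east=-1, north=11).
  B is 2 units southwest of C: delta (east=-2, north=-2); B at (east=-3, north=9).
  A is 7 units west of B: delta (east=-7, north=+0); A at (east=-10, north=9).
Therefore A relative to E: (east=-10, north=9).

Answer: A is at (east=-10, north=9) relative to E.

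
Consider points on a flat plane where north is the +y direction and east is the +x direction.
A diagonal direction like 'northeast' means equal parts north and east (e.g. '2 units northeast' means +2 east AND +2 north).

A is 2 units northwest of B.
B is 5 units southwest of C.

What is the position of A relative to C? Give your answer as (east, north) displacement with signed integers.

Answer: A is at (east=-7, north=-3) relative to C.

Derivation:
Place C at the origin (east=0, north=0).
  B is 5 units southwest of C: delta (east=-5, north=-5); B at (east=-5, north=-5).
  A is 2 units northwest of B: delta (east=-2, north=+2); A at (east=-7, north=-3).
Therefore A relative to C: (east=-7, north=-3).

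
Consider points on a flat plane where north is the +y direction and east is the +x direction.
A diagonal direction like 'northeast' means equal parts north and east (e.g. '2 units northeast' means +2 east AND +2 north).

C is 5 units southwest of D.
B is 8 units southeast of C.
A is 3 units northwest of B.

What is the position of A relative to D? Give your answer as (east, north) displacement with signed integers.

Answer: A is at (east=0, north=-10) relative to D.

Derivation:
Place D at the origin (east=0, north=0).
  C is 5 units southwest of D: delta (east=-5, north=-5); C at (east=-5, north=-5).
  B is 8 units southeast of C: delta (east=+8, north=-8); B at (east=3, north=-13).
  A is 3 units northwest of B: delta (east=-3, north=+3); A at (east=0, north=-10).
Therefore A relative to D: (east=0, north=-10).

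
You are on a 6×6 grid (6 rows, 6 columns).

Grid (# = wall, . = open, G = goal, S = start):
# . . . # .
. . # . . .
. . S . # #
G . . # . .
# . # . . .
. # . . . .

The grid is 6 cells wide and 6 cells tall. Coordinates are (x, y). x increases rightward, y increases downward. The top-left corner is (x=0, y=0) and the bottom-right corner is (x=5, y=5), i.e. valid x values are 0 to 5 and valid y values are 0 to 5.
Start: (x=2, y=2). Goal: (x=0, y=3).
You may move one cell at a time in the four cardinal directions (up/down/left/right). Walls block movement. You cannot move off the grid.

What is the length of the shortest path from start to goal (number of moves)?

Answer: Shortest path length: 3

Derivation:
BFS from (x=2, y=2) until reaching (x=0, y=3):
  Distance 0: (x=2, y=2)
  Distance 1: (x=1, y=2), (x=3, y=2), (x=2, y=3)
  Distance 2: (x=1, y=1), (x=3, y=1), (x=0, y=2), (x=1, y=3)
  Distance 3: (x=1, y=0), (x=3, y=0), (x=0, y=1), (x=4, y=1), (x=0, y=3), (x=1, y=4)  <- goal reached here
One shortest path (3 moves): (x=2, y=2) -> (x=1, y=2) -> (x=0, y=2) -> (x=0, y=3)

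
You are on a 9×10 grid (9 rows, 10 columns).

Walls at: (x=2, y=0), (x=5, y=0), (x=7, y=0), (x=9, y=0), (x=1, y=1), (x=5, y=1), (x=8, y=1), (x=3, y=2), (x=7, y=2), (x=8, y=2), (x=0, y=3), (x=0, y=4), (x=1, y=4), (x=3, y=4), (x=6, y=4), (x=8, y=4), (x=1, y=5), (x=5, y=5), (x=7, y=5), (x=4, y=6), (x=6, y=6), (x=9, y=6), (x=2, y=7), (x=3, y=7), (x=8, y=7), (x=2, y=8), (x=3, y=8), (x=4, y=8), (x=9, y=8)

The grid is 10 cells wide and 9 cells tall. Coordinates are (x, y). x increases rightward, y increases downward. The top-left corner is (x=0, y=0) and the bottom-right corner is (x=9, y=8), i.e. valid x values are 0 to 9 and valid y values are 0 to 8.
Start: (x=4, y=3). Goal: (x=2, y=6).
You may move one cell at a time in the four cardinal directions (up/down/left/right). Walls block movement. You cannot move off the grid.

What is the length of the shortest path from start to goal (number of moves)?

Answer: Shortest path length: 5

Derivation:
BFS from (x=4, y=3) until reaching (x=2, y=6):
  Distance 0: (x=4, y=3)
  Distance 1: (x=4, y=2), (x=3, y=3), (x=5, y=3), (x=4, y=4)
  Distance 2: (x=4, y=1), (x=5, y=2), (x=2, y=3), (x=6, y=3), (x=5, y=4), (x=4, y=5)
  Distance 3: (x=4, y=0), (x=3, y=1), (x=2, y=2), (x=6, y=2), (x=1, y=3), (x=7, y=3), (x=2, y=4), (x=3, y=5)
  Distance 4: (x=3, y=0), (x=2, y=1), (x=6, y=1), (x=1, y=2), (x=8, y=3), (x=7, y=4), (x=2, y=5), (x=3, y=6)
  Distance 5: (x=6, y=0), (x=7, y=1), (x=0, y=2), (x=9, y=3), (x=2, y=6)  <- goal reached here
One shortest path (5 moves): (x=4, y=3) -> (x=3, y=3) -> (x=2, y=3) -> (x=2, y=4) -> (x=2, y=5) -> (x=2, y=6)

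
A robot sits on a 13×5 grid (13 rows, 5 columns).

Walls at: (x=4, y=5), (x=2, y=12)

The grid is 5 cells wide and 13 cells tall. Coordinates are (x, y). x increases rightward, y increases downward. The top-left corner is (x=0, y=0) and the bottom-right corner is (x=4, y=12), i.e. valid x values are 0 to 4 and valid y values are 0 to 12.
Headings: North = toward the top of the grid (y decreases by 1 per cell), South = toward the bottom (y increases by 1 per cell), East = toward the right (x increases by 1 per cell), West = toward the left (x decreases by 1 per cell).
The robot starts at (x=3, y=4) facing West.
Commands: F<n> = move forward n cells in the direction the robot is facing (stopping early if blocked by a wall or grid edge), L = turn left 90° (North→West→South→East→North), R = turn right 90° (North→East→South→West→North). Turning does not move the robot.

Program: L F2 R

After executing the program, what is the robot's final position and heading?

Answer: Final position: (x=3, y=6), facing West

Derivation:
Start: (x=3, y=4), facing West
  L: turn left, now facing South
  F2: move forward 2, now at (x=3, y=6)
  R: turn right, now facing West
Final: (x=3, y=6), facing West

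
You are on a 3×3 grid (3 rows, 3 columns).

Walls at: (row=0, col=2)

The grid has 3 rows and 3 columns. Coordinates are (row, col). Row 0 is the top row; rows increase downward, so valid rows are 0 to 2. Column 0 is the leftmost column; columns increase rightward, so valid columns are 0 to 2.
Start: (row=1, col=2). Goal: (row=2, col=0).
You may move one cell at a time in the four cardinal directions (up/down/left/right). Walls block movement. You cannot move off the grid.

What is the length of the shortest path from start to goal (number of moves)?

Answer: Shortest path length: 3

Derivation:
BFS from (row=1, col=2) until reaching (row=2, col=0):
  Distance 0: (row=1, col=2)
  Distance 1: (row=1, col=1), (row=2, col=2)
  Distance 2: (row=0, col=1), (row=1, col=0), (row=2, col=1)
  Distance 3: (row=0, col=0), (row=2, col=0)  <- goal reached here
One shortest path (3 moves): (row=1, col=2) -> (row=1, col=1) -> (row=1, col=0) -> (row=2, col=0)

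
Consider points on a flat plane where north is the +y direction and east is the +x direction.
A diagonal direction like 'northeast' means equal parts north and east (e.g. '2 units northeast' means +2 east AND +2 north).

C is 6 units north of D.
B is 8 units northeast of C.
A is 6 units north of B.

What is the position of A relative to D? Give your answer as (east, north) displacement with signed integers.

Answer: A is at (east=8, north=20) relative to D.

Derivation:
Place D at the origin (east=0, north=0).
  C is 6 units north of D: delta (east=+0, north=+6); C at (east=0, north=6).
  B is 8 units northeast of C: delta (east=+8, north=+8); B at (east=8, north=14).
  A is 6 units north of B: delta (east=+0, north=+6); A at (east=8, north=20).
Therefore A relative to D: (east=8, north=20).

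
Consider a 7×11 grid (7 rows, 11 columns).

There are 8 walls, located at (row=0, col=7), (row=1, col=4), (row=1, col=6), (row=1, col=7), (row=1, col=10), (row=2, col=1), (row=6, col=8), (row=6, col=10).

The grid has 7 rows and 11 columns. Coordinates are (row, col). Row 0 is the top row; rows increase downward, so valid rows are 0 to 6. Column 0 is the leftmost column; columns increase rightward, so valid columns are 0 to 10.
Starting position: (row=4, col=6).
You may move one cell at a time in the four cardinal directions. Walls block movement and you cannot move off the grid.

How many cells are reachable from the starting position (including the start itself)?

Answer: Reachable cells: 69

Derivation:
BFS flood-fill from (row=4, col=6):
  Distance 0: (row=4, col=6)
  Distance 1: (row=3, col=6), (row=4, col=5), (row=4, col=7), (row=5, col=6)
  Distance 2: (row=2, col=6), (row=3, col=5), (row=3, col=7), (row=4, col=4), (row=4, col=8), (row=5, col=5), (row=5, col=7), (row=6, col=6)
  Distance 3: (row=2, col=5), (row=2, col=7), (row=3, col=4), (row=3, col=8), (row=4, col=3), (row=4, col=9), (row=5, col=4), (row=5, col=8), (row=6, col=5), (row=6, col=7)
  Distance 4: (row=1, col=5), (row=2, col=4), (row=2, col=8), (row=3, col=3), (row=3, col=9), (row=4, col=2), (row=4, col=10), (row=5, col=3), (row=5, col=9), (row=6, col=4)
  Distance 5: (row=0, col=5), (row=1, col=8), (row=2, col=3), (row=2, col=9), (row=3, col=2), (row=3, col=10), (row=4, col=1), (row=5, col=2), (row=5, col=10), (row=6, col=3), (row=6, col=9)
  Distance 6: (row=0, col=4), (row=0, col=6), (row=0, col=8), (row=1, col=3), (row=1, col=9), (row=2, col=2), (row=2, col=10), (row=3, col=1), (row=4, col=0), (row=5, col=1), (row=6, col=2)
  Distance 7: (row=0, col=3), (row=0, col=9), (row=1, col=2), (row=3, col=0), (row=5, col=0), (row=6, col=1)
  Distance 8: (row=0, col=2), (row=0, col=10), (row=1, col=1), (row=2, col=0), (row=6, col=0)
  Distance 9: (row=0, col=1), (row=1, col=0)
  Distance 10: (row=0, col=0)
Total reachable: 69 (grid has 69 open cells total)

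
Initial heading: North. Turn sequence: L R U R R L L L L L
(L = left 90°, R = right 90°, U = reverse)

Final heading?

Answer: Final heading: West

Derivation:
Start: North
  L (left (90° counter-clockwise)) -> West
  R (right (90° clockwise)) -> North
  U (U-turn (180°)) -> South
  R (right (90° clockwise)) -> West
  R (right (90° clockwise)) -> North
  L (left (90° counter-clockwise)) -> West
  L (left (90° counter-clockwise)) -> South
  L (left (90° counter-clockwise)) -> East
  L (left (90° counter-clockwise)) -> North
  L (left (90° counter-clockwise)) -> West
Final: West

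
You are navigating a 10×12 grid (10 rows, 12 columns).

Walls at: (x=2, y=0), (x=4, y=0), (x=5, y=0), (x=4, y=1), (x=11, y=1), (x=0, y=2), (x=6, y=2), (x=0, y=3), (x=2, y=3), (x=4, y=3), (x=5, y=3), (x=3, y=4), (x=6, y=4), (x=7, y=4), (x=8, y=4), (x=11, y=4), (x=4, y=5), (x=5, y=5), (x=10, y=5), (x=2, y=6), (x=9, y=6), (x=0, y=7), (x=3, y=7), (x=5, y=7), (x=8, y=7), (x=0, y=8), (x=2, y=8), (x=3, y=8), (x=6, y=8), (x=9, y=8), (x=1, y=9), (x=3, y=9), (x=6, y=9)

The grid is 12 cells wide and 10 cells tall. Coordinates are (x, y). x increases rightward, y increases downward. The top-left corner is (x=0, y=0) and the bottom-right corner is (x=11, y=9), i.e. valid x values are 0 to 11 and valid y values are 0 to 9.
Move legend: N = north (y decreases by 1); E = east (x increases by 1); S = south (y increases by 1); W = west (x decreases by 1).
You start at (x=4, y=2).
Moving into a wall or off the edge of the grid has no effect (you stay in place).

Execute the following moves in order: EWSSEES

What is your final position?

Start: (x=4, y=2)
  E (east): (x=4, y=2) -> (x=5, y=2)
  W (west): (x=5, y=2) -> (x=4, y=2)
  S (south): blocked, stay at (x=4, y=2)
  S (south): blocked, stay at (x=4, y=2)
  E (east): (x=4, y=2) -> (x=5, y=2)
  E (east): blocked, stay at (x=5, y=2)
  S (south): blocked, stay at (x=5, y=2)
Final: (x=5, y=2)

Answer: Final position: (x=5, y=2)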